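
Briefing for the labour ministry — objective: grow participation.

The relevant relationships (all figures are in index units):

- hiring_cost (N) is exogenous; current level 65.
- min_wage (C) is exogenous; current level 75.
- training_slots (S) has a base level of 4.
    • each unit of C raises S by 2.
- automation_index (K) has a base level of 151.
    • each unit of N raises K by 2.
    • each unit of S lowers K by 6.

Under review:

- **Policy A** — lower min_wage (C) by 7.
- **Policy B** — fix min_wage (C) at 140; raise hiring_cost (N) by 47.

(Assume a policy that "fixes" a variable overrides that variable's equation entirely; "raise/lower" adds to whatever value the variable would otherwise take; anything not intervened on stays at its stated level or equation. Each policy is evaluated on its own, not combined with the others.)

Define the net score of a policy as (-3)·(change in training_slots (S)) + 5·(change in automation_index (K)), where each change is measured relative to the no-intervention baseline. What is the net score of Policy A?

462

Baseline:
  N = 65
  C = 75
  S = 4 + 2·75 = 154
  K = 151 + 2·65 − 6·154 = -643
Policy A (C − 7):
  N = 65
  C = 75 − 7 = 68
  S = 4 + 2·68 = 140
  K = 151 + 2·65 − 6·140 = -559
ΔS = 140 − 154 = -14; ΔK = -559 − (-643) = 84
Score = (-3)·(-14) + 5·84 = 462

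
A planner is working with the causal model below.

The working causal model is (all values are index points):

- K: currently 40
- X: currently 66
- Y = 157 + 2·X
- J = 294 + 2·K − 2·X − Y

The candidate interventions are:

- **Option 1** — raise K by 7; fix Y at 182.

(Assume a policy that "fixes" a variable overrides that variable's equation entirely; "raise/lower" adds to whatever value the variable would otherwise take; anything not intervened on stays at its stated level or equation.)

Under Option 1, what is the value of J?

Option 1 (K + 7, Y := 182):
  K = 40 + 7 = 47
  X = 66
  Y = 182
  J = 294 + 2·47 − 2·66 − 182 = 74

74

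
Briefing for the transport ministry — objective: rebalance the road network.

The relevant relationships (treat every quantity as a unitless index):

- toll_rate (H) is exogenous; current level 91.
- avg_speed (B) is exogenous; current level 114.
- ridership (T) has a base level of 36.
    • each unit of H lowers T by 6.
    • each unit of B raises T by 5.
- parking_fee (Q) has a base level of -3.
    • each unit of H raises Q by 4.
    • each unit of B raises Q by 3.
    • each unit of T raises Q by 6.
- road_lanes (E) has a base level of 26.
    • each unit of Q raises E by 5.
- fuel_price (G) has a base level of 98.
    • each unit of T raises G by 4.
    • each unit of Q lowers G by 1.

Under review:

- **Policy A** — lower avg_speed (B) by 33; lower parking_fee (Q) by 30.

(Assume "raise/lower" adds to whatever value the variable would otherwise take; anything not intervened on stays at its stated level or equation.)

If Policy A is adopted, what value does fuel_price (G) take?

Policy A (B − 33, Q − 30):
  H = 91
  B = 114 − 33 = 81
  T = 36 − 6·91 + 5·81 = -105
  Q = -3 + 4·91 + 3·81 + 6·(-105) (−30 from intervention) = -56
  G = 98 + 4·(-105) − (-56) = -266

-266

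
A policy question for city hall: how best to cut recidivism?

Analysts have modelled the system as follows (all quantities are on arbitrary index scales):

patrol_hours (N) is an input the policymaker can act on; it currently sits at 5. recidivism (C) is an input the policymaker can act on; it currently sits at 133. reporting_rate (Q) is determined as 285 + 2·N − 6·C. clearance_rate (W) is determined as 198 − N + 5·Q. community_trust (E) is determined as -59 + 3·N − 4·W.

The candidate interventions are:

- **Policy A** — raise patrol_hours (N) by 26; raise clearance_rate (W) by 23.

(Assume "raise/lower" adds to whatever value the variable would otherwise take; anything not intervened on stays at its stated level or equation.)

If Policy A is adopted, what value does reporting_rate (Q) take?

-451

Policy A (N + 26, W + 23):
  N = 5 + 26 = 31
  C = 133
  Q = 285 + 2·31 − 6·133 = -451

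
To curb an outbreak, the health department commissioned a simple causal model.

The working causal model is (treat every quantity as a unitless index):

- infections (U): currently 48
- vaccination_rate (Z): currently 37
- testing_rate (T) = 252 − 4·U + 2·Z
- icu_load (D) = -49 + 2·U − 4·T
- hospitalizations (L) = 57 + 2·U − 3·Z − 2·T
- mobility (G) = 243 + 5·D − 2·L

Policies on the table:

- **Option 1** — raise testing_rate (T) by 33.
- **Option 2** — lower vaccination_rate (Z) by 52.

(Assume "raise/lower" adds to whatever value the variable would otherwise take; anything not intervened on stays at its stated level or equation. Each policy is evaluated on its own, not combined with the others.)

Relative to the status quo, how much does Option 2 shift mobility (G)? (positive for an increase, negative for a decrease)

Baseline:
  U = 48
  Z = 37
  T = 252 − 4·48 + 2·37 = 134
  D = -49 + 2·48 − 4·134 = -489
  L = 57 + 2·48 − 3·37 − 2·134 = -226
  G = 243 + 5·(-489) − 2·(-226) = -1750
Option 2 (Z − 52):
  U = 48
  Z = 37 − 52 = -15
  T = 252 − 4·48 + 2·(-15) = 30
  D = -49 + 2·48 − 4·30 = -73
  L = 57 + 2·48 − 3·(-15) − 2·30 = 138
  G = 243 + 5·(-73) − 2·138 = -398
Change in G: -398 − (-1750) = 1352

1352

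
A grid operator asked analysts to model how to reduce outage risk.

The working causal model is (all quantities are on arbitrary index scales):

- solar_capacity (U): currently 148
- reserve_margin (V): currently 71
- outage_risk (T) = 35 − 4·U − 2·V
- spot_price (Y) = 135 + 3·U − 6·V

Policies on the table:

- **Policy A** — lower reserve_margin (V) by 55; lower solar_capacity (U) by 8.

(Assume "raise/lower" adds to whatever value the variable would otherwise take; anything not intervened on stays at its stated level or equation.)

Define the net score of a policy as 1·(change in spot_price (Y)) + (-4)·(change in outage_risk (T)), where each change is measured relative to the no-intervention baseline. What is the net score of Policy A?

Baseline:
  U = 148
  V = 71
  T = 35 − 4·148 − 2·71 = -699
  Y = 135 + 3·148 − 6·71 = 153
Policy A (V − 55, U − 8):
  U = 148 − 8 = 140
  V = 71 − 55 = 16
  T = 35 − 4·140 − 2·16 = -557
  Y = 135 + 3·140 − 6·16 = 459
ΔY = 459 − 153 = 306; ΔT = -557 − (-699) = 142
Score = 1·306 + (-4)·142 = -262

-262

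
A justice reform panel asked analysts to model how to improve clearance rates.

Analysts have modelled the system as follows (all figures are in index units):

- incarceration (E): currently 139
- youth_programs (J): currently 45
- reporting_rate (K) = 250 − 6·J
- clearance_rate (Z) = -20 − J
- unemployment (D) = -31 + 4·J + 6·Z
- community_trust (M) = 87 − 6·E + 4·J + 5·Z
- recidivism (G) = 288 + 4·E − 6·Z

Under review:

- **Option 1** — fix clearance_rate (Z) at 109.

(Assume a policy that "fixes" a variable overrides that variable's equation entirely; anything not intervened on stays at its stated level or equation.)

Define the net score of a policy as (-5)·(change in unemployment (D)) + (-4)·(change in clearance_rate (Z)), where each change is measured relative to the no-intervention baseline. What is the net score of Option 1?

Baseline:
  J = 45
  Z = -20 − 45 = -65
  D = -31 + 4·45 + 6·(-65) = -241
Option 1 (Z := 109):
  J = 45
  Z = 109
  D = -31 + 4·45 + 6·109 = 803
ΔD = 803 − (-241) = 1044; ΔZ = 109 − (-65) = 174
Score = (-5)·1044 + (-4)·174 = -5916

-5916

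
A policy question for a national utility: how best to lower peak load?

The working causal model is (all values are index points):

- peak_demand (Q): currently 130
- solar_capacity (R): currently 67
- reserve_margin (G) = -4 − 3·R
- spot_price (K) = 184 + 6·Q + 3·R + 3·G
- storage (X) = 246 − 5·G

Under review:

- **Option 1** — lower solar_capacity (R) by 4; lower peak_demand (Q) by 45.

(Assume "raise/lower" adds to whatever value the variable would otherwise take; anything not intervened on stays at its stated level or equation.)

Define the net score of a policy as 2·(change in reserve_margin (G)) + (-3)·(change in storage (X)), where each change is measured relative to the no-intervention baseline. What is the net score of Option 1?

Baseline:
  R = 67
  G = -4 − 3·67 = -205
  X = 246 − 5·(-205) = 1271
Option 1 (R − 4, Q − 45):
  R = 67 − 4 = 63
  G = -4 − 3·63 = -193
  X = 246 − 5·(-193) = 1211
ΔG = -193 − (-205) = 12; ΔX = 1211 − 1271 = -60
Score = 2·12 + (-3)·(-60) = 204

204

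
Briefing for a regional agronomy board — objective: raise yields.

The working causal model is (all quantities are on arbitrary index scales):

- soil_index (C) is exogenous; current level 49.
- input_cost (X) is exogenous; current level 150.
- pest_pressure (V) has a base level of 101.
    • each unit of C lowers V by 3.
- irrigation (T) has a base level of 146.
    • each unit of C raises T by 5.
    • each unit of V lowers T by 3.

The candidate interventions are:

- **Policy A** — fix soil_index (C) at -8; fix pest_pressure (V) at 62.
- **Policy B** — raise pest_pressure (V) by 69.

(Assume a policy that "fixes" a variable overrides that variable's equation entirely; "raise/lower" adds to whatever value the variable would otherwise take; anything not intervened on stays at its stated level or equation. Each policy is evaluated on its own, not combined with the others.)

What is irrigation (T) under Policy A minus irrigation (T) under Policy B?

Policy A (C := -8, V := 62):
  C = -8
  V = 62
  T = 146 + 5·(-8) − 3·62 = -80
Policy B (V + 69):
  C = 49
  V = 101 − 3·49 (+69 from intervention) = 23
  T = 146 + 5·49 − 3·23 = 322
T: -80 − 322 = -402

-402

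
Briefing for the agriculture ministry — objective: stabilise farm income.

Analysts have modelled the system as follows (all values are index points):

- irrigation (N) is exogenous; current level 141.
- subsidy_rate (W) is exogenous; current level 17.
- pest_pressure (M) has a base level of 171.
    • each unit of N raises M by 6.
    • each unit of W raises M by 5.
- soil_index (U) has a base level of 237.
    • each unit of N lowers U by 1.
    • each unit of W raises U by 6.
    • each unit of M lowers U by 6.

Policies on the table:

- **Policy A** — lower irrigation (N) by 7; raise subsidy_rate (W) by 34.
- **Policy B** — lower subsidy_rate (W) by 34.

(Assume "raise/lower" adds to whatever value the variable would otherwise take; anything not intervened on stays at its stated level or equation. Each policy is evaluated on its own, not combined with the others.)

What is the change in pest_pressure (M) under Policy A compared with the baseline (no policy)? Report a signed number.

Baseline:
  N = 141
  W = 17
  M = 171 + 6·141 + 5·17 = 1102
Policy A (N − 7, W + 34):
  N = 141 − 7 = 134
  W = 17 + 34 = 51
  M = 171 + 6·134 + 5·51 = 1230
Change in M: 1230 − 1102 = 128

128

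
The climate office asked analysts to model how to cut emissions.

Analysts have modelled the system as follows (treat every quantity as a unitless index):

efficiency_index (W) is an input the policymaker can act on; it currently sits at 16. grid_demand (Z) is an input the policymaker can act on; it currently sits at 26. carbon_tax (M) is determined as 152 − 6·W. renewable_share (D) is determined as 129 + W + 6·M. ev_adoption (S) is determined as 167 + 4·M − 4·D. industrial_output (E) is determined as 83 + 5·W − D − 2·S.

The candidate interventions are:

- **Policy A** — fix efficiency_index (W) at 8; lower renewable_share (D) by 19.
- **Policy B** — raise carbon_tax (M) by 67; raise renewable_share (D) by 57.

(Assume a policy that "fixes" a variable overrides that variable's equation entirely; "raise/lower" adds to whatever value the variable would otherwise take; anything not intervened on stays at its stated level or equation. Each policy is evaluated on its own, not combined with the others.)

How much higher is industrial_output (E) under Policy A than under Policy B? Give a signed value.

Policy A (W := 8, D − 19):
  W = 8
  M = 152 − 6·8 = 104
  D = 129 + 8 + 6·104 (−19 from intervention) = 742
  S = 167 + 4·104 − 4·742 = -2385
  E = 83 + 5·8 − 742 − 2·(-2385) = 4151
Policy B (M + 67, D + 57):
  W = 16
  M = 152 − 6·16 (+67 from intervention) = 123
  D = 129 + 16 + 6·123 (+57 from intervention) = 940
  S = 167 + 4·123 − 4·940 = -3101
  E = 83 + 5·16 − 940 − 2·(-3101) = 5425
E: 4151 − 5425 = -1274

-1274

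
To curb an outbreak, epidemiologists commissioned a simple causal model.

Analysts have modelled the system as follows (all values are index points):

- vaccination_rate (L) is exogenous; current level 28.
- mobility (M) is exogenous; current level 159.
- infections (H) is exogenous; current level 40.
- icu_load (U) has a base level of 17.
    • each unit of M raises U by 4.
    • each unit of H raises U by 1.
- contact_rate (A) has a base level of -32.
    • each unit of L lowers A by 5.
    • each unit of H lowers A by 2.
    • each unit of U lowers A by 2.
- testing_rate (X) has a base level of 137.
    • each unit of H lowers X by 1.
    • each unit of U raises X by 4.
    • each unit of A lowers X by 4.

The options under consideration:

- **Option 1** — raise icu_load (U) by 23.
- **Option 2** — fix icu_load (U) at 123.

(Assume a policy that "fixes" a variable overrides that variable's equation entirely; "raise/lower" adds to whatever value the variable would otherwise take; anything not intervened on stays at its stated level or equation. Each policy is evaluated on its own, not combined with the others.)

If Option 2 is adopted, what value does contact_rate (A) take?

-498

Option 2 (U := 123):
  L = 28
  M = 159
  H = 40
  U = 123
  A = -32 − 5·28 − 2·40 − 2·123 = -498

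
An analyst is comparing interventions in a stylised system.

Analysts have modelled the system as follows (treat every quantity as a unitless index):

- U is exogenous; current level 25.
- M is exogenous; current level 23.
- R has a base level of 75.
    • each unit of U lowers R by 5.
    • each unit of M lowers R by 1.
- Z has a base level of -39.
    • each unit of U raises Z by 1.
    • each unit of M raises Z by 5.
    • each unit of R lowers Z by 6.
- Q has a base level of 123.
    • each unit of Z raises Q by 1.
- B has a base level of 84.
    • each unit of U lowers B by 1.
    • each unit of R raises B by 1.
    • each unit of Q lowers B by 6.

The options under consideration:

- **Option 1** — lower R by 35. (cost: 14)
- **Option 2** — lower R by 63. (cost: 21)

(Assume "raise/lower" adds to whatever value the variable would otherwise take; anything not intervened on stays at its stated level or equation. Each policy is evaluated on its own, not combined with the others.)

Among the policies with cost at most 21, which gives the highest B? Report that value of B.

-5281

Option 1 (R − 35):
  U = 25
  M = 23
  R = 75 − 5·25 − 23 (−35 from intervention) = -108
  Z = -39 + 25 + 5·23 − 6·(-108) = 749
  Q = 123 + 749 = 872
  B = 84 − 25 + (-108) − 6·872 = -5281
Option 2 (R − 63):
  U = 25
  M = 23
  R = 75 − 5·25 − 23 (−63 from intervention) = -136
  Z = -39 + 25 + 5·23 − 6·(-136) = 917
  Q = 123 + 917 = 1040
  B = 84 − 25 + (-136) − 6·1040 = -6317
Comparing — Option 1: B=-5281, Option 2: B=-6317. Highest is -5281 (Option 1).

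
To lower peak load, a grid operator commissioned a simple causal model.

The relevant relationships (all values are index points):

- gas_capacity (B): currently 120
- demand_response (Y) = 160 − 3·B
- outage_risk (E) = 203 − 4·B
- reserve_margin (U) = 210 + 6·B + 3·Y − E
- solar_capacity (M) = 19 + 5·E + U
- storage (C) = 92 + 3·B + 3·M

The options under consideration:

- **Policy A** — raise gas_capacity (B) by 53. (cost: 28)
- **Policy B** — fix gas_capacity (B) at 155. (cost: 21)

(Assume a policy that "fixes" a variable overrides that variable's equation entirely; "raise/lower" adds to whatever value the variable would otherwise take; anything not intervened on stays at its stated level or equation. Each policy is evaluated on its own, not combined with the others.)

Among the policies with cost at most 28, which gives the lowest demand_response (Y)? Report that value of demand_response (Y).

-359

Policy A (B + 53):
  B = 120 + 53 = 173
  Y = 160 − 3·173 = -359
Policy B (B := 155):
  B = 155
  Y = 160 − 3·155 = -305
Comparing — Policy A: Y=-359, Policy B: Y=-305. Lowest is -359 (Policy A).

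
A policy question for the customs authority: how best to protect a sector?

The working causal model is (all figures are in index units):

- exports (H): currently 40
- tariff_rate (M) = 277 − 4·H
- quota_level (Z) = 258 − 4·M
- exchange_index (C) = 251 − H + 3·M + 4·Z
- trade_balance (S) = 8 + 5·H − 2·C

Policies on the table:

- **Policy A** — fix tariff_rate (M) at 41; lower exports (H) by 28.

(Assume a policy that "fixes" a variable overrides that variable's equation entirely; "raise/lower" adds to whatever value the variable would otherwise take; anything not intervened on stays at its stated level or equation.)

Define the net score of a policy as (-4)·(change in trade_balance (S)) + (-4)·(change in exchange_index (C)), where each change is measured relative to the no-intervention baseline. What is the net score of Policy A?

4624

Baseline:
  H = 40
  M = 277 − 4·40 = 117
  Z = 258 − 4·117 = -210
  C = 251 − 40 + 3·117 + 4·(-210) = -278
  S = 8 + 5·40 − 2·(-278) = 764
Policy A (M := 41, H − 28):
  H = 40 − 28 = 12
  M = 41
  Z = 258 − 4·41 = 94
  C = 251 − 12 + 3·41 + 4·94 = 738
  S = 8 + 5·12 − 2·738 = -1408
ΔS = -1408 − 764 = -2172; ΔC = 738 − (-278) = 1016
Score = (-4)·(-2172) + (-4)·1016 = 4624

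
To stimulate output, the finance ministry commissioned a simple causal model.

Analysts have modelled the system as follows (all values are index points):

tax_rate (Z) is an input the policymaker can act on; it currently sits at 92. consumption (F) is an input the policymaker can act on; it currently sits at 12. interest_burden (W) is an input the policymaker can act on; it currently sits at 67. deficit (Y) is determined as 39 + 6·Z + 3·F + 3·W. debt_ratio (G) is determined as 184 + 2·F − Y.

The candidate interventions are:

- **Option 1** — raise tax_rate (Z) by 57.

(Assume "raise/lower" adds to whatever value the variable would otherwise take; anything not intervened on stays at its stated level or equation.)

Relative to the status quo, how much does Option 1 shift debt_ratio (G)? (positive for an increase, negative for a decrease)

Baseline:
  Z = 92
  F = 12
  W = 67
  Y = 39 + 6·92 + 3·12 + 3·67 = 828
  G = 184 + 2·12 − 828 = -620
Option 1 (Z + 57):
  Z = 92 + 57 = 149
  F = 12
  W = 67
  Y = 39 + 6·149 + 3·12 + 3·67 = 1170
  G = 184 + 2·12 − 1170 = -962
Change in G: -962 − (-620) = -342

-342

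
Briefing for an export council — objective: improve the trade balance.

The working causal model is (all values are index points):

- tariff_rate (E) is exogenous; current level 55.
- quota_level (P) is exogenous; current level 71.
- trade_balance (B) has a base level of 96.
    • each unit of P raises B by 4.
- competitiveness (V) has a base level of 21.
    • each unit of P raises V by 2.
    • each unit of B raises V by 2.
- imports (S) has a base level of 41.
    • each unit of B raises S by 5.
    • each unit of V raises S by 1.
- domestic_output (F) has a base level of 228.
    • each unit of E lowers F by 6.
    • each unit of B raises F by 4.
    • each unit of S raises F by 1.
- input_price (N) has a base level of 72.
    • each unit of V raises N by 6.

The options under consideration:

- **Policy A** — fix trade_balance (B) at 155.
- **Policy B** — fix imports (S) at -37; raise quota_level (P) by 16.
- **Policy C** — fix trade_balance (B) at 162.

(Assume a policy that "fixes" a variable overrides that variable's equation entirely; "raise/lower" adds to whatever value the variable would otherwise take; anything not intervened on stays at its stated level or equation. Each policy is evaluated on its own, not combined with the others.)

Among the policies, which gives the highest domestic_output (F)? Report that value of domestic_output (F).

Policy A (B := 155):
  E = 55
  P = 71
  B = 155
  V = 21 + 2·71 + 2·155 = 473
  S = 41 + 5·155 + 473 = 1289
  F = 228 − 6·55 + 4·155 + 1289 = 1807
Policy B (S := -37, P + 16):
  E = 55
  P = 71 + 16 = 87
  B = 96 + 4·87 = 444
  V = 21 + 2·87 + 2·444 = 1083
  S = -37
  F = 228 − 6·55 + 4·444 + (-37) = 1637
Policy C (B := 162):
  E = 55
  P = 71
  B = 162
  V = 21 + 2·71 + 2·162 = 487
  S = 41 + 5·162 + 487 = 1338
  F = 228 − 6·55 + 4·162 + 1338 = 1884
Comparing — Policy A: F=1807, Policy B: F=1637, Policy C: F=1884. Highest is 1884 (Policy C).

1884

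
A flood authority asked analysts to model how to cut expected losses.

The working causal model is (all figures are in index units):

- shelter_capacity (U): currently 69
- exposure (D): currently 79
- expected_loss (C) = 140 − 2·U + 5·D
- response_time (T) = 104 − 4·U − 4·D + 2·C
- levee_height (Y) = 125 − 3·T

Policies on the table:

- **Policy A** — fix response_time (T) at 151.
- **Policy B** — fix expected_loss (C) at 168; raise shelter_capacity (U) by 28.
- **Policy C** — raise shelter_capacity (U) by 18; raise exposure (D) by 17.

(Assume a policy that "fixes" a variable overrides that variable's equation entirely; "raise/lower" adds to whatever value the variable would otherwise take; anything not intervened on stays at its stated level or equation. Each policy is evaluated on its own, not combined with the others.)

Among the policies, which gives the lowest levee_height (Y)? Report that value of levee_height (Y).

Policy A (T := 151):
  U = 69
  D = 79
  C = 140 − 2·69 + 5·79 = 397
  T = 151
  Y = 125 − 3·151 = -328
Policy B (C := 168, U + 28):
  U = 69 + 28 = 97
  D = 79
  C = 168
  T = 104 − 4·97 − 4·79 + 2·168 = -264
  Y = 125 − 3·(-264) = 917
Policy C (U + 18, D + 17):
  U = 69 + 18 = 87
  D = 79 + 17 = 96
  C = 140 − 2·87 + 5·96 = 446
  T = 104 − 4·87 − 4·96 + 2·446 = 264
  Y = 125 − 3·264 = -667
Comparing — Policy A: Y=-328, Policy B: Y=917, Policy C: Y=-667. Lowest is -667 (Policy C).

-667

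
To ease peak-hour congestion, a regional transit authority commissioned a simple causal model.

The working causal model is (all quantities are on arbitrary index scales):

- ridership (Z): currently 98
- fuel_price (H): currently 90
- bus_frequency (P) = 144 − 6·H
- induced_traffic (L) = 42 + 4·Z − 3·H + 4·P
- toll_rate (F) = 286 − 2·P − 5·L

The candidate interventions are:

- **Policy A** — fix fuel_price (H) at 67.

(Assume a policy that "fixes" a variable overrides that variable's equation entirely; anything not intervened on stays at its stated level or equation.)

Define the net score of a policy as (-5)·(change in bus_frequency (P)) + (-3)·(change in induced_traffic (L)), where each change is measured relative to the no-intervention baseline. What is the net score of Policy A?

-2553

Baseline:
  Z = 98
  H = 90
  P = 144 − 6·90 = -396
  L = 42 + 4·98 − 3·90 + 4·(-396) = -1420
Policy A (H := 67):
  Z = 98
  H = 67
  P = 144 − 6·67 = -258
  L = 42 + 4·98 − 3·67 + 4·(-258) = -799
ΔP = -258 − (-396) = 138; ΔL = -799 − (-1420) = 621
Score = (-5)·138 + (-3)·621 = -2553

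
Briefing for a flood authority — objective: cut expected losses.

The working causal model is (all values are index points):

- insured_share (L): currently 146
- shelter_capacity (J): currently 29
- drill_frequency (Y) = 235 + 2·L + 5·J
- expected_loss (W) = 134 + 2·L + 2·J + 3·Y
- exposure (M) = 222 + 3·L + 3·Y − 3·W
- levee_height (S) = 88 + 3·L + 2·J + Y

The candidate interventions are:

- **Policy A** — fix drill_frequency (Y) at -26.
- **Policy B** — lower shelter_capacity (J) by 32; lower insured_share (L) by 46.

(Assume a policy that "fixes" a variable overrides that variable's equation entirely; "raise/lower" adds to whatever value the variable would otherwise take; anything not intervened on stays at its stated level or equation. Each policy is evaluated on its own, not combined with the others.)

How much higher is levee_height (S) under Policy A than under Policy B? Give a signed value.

Policy A (Y := -26):
  L = 146
  J = 29
  Y = -26
  S = 88 + 3·146 + 2·29 + (-26) = 558
Policy B (J − 32, L − 46):
  L = 146 − 46 = 100
  J = 29 − 32 = -3
  Y = 235 + 2·100 + 5·(-3) = 420
  S = 88 + 3·100 + 2·(-3) + 420 = 802
S: 558 − 802 = -244

-244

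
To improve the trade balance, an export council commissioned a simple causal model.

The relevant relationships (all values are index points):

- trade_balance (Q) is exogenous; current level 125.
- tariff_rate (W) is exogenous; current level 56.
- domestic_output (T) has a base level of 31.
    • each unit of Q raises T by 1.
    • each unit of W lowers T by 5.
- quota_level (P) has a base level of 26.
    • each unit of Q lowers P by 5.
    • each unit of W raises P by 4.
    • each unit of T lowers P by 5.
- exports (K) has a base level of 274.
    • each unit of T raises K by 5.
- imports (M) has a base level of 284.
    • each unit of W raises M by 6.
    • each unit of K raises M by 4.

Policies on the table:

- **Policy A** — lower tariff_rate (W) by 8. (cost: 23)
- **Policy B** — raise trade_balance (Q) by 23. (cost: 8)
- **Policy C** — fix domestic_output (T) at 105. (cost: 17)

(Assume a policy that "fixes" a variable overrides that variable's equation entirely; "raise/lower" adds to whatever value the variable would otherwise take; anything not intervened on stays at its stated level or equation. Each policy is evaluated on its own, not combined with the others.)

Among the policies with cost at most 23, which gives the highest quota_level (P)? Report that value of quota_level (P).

15

Policy A (W − 8):
  Q = 125
  W = 56 − 8 = 48
  T = 31 + 125 − 5·48 = -84
  P = 26 − 5·125 + 4·48 − 5·(-84) = 13
Policy B (Q + 23):
  Q = 125 + 23 = 148
  W = 56
  T = 31 + 148 − 5·56 = -101
  P = 26 − 5·148 + 4·56 − 5·(-101) = 15
Policy C (T := 105):
  Q = 125
  W = 56
  T = 105
  P = 26 − 5·125 + 4·56 − 5·105 = -900
Comparing — Policy A: P=13, Policy B: P=15, Policy C: P=-900. Highest is 15 (Policy B).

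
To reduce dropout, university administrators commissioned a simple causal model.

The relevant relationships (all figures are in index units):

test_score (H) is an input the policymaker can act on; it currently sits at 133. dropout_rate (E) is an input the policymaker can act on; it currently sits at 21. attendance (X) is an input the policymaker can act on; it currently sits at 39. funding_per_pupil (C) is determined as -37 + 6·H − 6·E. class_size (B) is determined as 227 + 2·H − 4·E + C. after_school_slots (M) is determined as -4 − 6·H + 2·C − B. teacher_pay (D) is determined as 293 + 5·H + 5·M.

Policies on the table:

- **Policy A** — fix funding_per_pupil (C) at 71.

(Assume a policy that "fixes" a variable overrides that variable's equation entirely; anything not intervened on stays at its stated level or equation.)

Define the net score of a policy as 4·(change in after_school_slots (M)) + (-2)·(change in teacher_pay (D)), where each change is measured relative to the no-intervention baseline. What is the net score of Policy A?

3384

Baseline:
  H = 133
  E = 21
  C = -37 + 6·133 − 6·21 = 635
  B = 227 + 2·133 − 4·21 + 635 = 1044
  M = -4 − 6·133 + 2·635 − 1044 = -576
  D = 293 + 5·133 + 5·(-576) = -1922
Policy A (C := 71):
  H = 133
  E = 21
  C = 71
  B = 227 + 2·133 − 4·21 + 71 = 480
  M = -4 − 6·133 + 2·71 − 480 = -1140
  D = 293 + 5·133 + 5·(-1140) = -4742
ΔM = -1140 − (-576) = -564; ΔD = -4742 − (-1922) = -2820
Score = 4·(-564) + (-2)·(-2820) = 3384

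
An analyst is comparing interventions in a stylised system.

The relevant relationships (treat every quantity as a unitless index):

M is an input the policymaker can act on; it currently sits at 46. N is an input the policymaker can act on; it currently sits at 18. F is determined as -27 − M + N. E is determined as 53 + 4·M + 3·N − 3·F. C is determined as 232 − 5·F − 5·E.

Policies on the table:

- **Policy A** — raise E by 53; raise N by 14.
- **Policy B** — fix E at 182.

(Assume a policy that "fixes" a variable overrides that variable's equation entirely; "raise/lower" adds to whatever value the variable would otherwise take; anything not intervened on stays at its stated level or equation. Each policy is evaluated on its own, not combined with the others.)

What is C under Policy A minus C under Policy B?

-1705

Policy A (E + 53, N + 14):
  M = 46
  N = 18 + 14 = 32
  F = -27 − 46 + 32 = -41
  E = 53 + 4·46 + 3·32 − 3·(-41) (+53 from intervention) = 509
  C = 232 − 5·(-41) − 5·509 = -2108
Policy B (E := 182):
  M = 46
  N = 18
  F = -27 − 46 + 18 = -55
  E = 182
  C = 232 − 5·(-55) − 5·182 = -403
C: -2108 − (-403) = -1705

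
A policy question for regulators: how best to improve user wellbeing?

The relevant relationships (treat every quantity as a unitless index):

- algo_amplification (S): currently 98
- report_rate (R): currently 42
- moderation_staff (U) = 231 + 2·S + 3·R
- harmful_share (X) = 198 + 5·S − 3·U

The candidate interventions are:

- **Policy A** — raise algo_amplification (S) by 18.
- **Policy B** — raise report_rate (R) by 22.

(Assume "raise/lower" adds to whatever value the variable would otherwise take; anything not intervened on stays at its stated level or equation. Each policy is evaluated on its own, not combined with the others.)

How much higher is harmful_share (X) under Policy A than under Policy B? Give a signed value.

Policy A (S + 18):
  S = 98 + 18 = 116
  R = 42
  U = 231 + 2·116 + 3·42 = 589
  X = 198 + 5·116 − 3·589 = -989
Policy B (R + 22):
  S = 98
  R = 42 + 22 = 64
  U = 231 + 2·98 + 3·64 = 619
  X = 198 + 5·98 − 3·619 = -1169
X: -989 − (-1169) = 180

180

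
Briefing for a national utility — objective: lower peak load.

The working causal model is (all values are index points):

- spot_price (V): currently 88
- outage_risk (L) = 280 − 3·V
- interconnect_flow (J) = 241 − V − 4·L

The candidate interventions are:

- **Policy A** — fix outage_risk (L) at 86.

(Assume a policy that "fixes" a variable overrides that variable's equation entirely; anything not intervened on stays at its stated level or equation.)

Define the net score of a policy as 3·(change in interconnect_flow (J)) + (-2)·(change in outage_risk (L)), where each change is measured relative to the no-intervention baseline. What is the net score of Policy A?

Baseline:
  V = 88
  L = 280 − 3·88 = 16
  J = 241 − 88 − 4·16 = 89
Policy A (L := 86):
  V = 88
  L = 86
  J = 241 − 88 − 4·86 = -191
ΔJ = -191 − 89 = -280; ΔL = 86 − 16 = 70
Score = 3·(-280) + (-2)·70 = -980

-980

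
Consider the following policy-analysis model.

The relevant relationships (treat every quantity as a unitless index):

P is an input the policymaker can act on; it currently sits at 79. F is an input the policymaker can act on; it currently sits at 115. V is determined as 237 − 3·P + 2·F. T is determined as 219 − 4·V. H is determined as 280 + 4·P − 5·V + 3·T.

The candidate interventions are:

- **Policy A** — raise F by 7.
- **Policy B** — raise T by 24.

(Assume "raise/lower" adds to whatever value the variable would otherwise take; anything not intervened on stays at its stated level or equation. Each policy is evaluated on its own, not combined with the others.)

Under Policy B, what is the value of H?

Policy B (T + 24):
  P = 79
  F = 115
  V = 237 − 3·79 + 2·115 = 230
  T = 219 − 4·230 (+24 from intervention) = -677
  H = 280 + 4·79 − 5·230 + 3·(-677) = -2585

-2585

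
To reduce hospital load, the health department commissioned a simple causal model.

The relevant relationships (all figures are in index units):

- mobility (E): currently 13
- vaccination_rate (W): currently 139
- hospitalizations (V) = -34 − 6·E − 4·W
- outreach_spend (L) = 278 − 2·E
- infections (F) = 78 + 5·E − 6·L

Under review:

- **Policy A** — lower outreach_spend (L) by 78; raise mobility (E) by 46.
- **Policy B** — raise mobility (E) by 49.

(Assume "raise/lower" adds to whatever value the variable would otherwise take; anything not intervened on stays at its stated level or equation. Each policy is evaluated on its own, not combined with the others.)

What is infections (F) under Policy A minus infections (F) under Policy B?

417

Policy A (L − 78, E + 46):
  E = 13 + 46 = 59
  L = 278 − 2·59 (−78 from intervention) = 82
  F = 78 + 5·59 − 6·82 = -119
Policy B (E + 49):
  E = 13 + 49 = 62
  L = 278 − 2·62 = 154
  F = 78 + 5·62 − 6·154 = -536
F: -119 − (-536) = 417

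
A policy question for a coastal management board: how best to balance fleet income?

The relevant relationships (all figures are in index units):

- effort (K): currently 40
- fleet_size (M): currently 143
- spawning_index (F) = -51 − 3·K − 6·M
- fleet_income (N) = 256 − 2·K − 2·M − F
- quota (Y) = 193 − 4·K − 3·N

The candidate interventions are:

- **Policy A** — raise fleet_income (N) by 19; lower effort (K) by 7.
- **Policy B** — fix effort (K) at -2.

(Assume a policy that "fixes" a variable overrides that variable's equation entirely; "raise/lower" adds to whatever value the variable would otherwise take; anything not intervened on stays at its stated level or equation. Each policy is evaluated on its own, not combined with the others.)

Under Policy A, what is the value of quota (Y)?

-2732

Policy A (N + 19, K − 7):
  K = 40 − 7 = 33
  M = 143
  F = -51 − 3·33 − 6·143 = -1008
  N = 256 − 2·33 − 2·143 − (-1008) (+19 from intervention) = 931
  Y = 193 − 4·33 − 3·931 = -2732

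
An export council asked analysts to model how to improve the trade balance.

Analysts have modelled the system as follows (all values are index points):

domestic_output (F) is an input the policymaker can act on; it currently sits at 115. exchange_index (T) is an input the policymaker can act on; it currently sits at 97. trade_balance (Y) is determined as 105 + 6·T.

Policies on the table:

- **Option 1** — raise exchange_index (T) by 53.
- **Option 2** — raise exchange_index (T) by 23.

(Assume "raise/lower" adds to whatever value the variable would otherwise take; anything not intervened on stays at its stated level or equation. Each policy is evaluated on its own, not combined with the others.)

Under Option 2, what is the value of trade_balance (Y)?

Option 2 (T + 23):
  T = 97 + 23 = 120
  Y = 105 + 6·120 = 825

825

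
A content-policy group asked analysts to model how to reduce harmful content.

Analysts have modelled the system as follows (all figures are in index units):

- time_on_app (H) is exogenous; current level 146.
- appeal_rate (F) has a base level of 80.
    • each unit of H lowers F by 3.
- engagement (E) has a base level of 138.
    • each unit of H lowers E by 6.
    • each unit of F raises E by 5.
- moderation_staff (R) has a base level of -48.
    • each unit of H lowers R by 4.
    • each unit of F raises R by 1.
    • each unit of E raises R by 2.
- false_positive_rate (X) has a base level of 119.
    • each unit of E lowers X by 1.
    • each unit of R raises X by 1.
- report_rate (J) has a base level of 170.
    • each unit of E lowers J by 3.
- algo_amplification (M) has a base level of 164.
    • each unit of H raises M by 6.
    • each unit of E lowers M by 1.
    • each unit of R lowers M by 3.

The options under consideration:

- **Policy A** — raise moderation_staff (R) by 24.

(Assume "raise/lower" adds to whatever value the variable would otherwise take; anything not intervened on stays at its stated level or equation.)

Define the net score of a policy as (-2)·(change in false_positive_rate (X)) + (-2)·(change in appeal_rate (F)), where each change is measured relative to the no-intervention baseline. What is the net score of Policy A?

-48

Baseline:
  H = 146
  F = 80 − 3·146 = -358
  E = 138 − 6·146 + 5·(-358) = -2528
  R = -48 − 4·146 + (-358) + 2·(-2528) = -6046
  X = 119 − (-2528) + (-6046) = -3399
Policy A (R + 24):
  H = 146
  F = 80 − 3·146 = -358
  E = 138 − 6·146 + 5·(-358) = -2528
  R = -48 − 4·146 + (-358) + 2·(-2528) (+24 from intervention) = -6022
  X = 119 − (-2528) + (-6022) = -3375
ΔX = -3375 − (-3399) = 24; ΔF = -358 − (-358) = 0
Score = (-2)·24 + (-2)·0 = -48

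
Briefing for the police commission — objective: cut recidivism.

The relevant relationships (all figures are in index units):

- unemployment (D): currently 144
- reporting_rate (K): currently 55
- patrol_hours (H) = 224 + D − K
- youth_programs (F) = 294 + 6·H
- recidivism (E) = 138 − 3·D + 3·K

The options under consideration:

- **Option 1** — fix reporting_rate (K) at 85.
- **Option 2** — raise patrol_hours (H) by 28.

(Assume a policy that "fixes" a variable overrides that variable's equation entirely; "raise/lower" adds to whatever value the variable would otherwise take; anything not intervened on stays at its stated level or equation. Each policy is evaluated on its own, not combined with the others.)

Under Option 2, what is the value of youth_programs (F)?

Option 2 (H + 28):
  D = 144
  K = 55
  H = 224 + 144 − 55 (+28 from intervention) = 341
  F = 294 + 6·341 = 2340

2340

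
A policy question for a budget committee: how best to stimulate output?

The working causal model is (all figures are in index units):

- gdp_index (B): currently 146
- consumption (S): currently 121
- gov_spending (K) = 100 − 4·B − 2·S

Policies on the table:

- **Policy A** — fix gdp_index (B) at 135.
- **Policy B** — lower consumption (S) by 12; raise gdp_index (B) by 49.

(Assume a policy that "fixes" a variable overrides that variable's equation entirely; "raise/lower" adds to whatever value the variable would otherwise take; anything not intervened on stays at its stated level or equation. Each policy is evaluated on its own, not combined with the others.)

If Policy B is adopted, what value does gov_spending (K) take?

Policy B (S − 12, B + 49):
  B = 146 + 49 = 195
  S = 121 − 12 = 109
  K = 100 − 4·195 − 2·109 = -898

-898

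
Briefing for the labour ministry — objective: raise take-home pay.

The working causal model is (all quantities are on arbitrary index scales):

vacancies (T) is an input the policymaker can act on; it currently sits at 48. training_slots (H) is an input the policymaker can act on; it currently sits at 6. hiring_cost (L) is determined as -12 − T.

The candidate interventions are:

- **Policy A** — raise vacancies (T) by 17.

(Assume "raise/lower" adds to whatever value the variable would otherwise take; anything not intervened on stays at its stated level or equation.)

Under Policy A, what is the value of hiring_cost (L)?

Policy A (T + 17):
  T = 48 + 17 = 65
  L = -12 − 65 = -77

-77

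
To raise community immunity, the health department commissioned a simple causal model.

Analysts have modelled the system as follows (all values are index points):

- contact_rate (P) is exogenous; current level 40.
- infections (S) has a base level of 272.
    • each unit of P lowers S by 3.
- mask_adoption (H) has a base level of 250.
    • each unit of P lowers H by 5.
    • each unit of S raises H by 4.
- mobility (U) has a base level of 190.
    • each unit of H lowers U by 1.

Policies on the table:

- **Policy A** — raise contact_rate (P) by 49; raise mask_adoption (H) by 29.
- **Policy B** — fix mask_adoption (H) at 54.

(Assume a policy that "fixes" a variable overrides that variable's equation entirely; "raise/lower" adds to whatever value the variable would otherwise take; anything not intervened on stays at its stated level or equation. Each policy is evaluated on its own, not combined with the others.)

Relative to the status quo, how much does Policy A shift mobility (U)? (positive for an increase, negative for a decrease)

804

Baseline:
  P = 40
  S = 272 − 3·40 = 152
  H = 250 − 5·40 + 4·152 = 658
  U = 190 − 658 = -468
Policy A (P + 49, H + 29):
  P = 40 + 49 = 89
  S = 272 − 3·89 = 5
  H = 250 − 5·89 + 4·5 (+29 from intervention) = -146
  U = 190 − (-146) = 336
Change in U: 336 − (-468) = 804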